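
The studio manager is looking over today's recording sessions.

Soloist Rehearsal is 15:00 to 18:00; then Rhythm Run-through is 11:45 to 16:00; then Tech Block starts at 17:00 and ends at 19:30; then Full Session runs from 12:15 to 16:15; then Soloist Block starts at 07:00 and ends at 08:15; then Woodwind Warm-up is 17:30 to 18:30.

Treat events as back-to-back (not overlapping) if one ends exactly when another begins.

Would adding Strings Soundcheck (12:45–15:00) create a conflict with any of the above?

Soloist Block: ends 08:15 at or before Strings Soundcheck starts 12:45 → clear.
Rhythm Run-through: starts 11:45 before Strings Soundcheck ends 15:00, and ends 16:00 after Strings Soundcheck starts 12:45 → overlap.
Full Session: starts 12:15 before Strings Soundcheck ends 15:00, and ends 16:15 after Strings Soundcheck starts 12:45 → overlap.
Soloist Rehearsal: starts 15:00 at or after Strings Soundcheck ends 15:00 → clear.
Tech Block: starts 17:00 at or after Strings Soundcheck ends 15:00 → clear.
Woodwind Warm-up: starts 17:30 at or after Strings Soundcheck ends 15:00 → clear.
Strings Soundcheck overlaps Rhythm Run-through, Full Session.

Yes — it overlaps Full Session, Rhythm Run-through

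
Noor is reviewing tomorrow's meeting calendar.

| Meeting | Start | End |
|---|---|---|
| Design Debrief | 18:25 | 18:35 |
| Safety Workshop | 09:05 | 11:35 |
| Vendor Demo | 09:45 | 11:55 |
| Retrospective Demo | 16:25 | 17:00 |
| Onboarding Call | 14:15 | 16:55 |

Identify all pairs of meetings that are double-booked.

Sorted by start: Safety Workshop, Vendor Demo, Onboarding Call, Retrospective Demo, Design Debrief.
Vendor Demo starts before Safety Workshop ends → Safety Workshop and Vendor Demo overlap.
Onboarding Call starts after Safety Workshop ends, so Safety Workshop has no further overlaps.
Onboarding Call starts after Vendor Demo ends, so Vendor Demo has no further overlaps.
Retrospective Demo starts before Onboarding Call ends → Onboarding Call and Retrospective Demo overlap.
Design Debrief starts after Onboarding Call ends.
Design Debrief starts after Retrospective Demo ends.

Onboarding Call & Retrospective Demo, Safety Workshop & Vendor Demo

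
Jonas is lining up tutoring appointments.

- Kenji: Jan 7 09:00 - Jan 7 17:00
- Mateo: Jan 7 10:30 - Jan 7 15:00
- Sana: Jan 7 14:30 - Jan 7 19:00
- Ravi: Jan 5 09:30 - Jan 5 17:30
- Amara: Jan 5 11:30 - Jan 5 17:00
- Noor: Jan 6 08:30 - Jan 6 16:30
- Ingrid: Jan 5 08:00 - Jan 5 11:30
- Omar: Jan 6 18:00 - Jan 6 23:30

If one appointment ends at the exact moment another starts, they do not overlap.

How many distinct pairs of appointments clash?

5

Check each pair: they overlap iff neither finishes before the other starts.
Sorted by start: Ingrid, Ravi, Amara, Noor, Omar, Kenji, Mateo, Sana.
Ravi starts before Ingrid ends → Ingrid and Ravi overlap.
Amara starts exactly when Ingrid ends (back-to-back, no overlap), so nothing later overlaps Ingrid either.
Amara starts before Ravi ends → Ravi and Amara overlap.
Noor starts after Ravi ends, so nothing later overlaps Ravi either.
Noor starts after Amara ends, so nothing later overlaps Amara either.
Omar starts after Noor ends, so nothing later overlaps Noor either.
Kenji starts after Omar ends, so nothing later overlaps Omar either.
Mateo starts before Kenji ends → Kenji and Mateo overlap.
Sana starts before Kenji ends → Kenji and Sana overlap.
Sana starts before Mateo ends → Mateo and Sana overlap.
Overlapping pairs: Amara & Ravi, Ingrid & Ravi, Kenji & Mateo, Kenji & Sana, Mateo & Sana — 5 in total.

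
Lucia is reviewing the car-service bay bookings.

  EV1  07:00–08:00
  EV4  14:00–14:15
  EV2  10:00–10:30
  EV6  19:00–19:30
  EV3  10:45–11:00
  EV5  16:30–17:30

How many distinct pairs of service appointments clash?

Sorted by start: EV1, EV2, EV3, EV4, EV5, EV6.
EV2 starts after EV1 ends, so nothing later overlaps EV1 either.
EV3 starts after EV2 ends, so nothing later overlaps EV2 either.
EV4 starts after EV3 ends, so nothing later overlaps EV3 either.
EV5 starts after EV4 ends, so nothing later overlaps EV4 either.
EV6 starts after EV5 ends.
No pair overlaps.

0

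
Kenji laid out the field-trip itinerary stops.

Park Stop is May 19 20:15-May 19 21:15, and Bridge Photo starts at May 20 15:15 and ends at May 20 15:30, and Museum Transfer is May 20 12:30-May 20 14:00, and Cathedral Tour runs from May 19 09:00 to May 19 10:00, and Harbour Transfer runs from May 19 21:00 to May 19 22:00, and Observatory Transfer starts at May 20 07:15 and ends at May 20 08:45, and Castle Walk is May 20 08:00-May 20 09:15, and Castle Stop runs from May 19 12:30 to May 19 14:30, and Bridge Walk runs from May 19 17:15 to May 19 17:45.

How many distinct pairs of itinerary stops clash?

Sorted by start: Cathedral Tour, Castle Stop, Bridge Walk, Park Stop, Harbour Transfer, Observatory Transfer, Castle Walk, Museum Transfer, Bridge Photo.
Castle Stop starts after Cathedral Tour ends; Cathedral Tour is clear from here.
Bridge Walk starts after Castle Stop ends; Castle Stop is clear from here.
Park Stop starts after Bridge Walk ends; Bridge Walk is clear from here.
Harbour Transfer starts before Park Stop ends → Park Stop and Harbour Transfer overlap.
Observatory Transfer starts after Park Stop ends; Park Stop is clear from here.
Observatory Transfer starts after Harbour Transfer ends; Harbour Transfer is clear from here.
Castle Walk starts before Observatory Transfer ends → Observatory Transfer and Castle Walk overlap.
Museum Transfer starts after Observatory Transfer ends; Observatory Transfer is clear from here.
Museum Transfer starts after Castle Walk ends; Castle Walk is clear from here.
Bridge Photo starts after Museum Transfer ends.
Overlapping pairs: Castle Walk & Observatory Transfer, Harbour Transfer & Park Stop — 2 in total.

2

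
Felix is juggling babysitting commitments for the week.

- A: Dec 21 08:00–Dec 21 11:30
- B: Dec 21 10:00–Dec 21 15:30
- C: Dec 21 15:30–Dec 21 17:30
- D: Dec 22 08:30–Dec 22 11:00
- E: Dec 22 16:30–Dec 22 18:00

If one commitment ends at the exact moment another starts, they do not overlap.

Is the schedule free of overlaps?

No

Sorted by start: A, B, C, D, E.
B starts before A ends → A and B overlap.
That's a conflict, so the schedule is not conflict-free.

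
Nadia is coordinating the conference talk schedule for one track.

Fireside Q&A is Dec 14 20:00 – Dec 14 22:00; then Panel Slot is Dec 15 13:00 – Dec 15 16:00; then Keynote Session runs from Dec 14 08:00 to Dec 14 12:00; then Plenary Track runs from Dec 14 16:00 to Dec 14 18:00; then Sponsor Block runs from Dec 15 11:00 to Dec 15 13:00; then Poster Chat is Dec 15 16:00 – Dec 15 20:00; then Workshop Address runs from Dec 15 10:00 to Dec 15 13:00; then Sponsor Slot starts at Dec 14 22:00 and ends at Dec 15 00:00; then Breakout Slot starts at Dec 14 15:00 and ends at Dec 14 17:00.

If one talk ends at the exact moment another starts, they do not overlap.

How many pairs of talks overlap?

Sorted by start: Keynote Session, Breakout Slot, Plenary Track, Fireside Q&A, Sponsor Slot, Workshop Address, Sponsor Block, Panel Slot, Poster Chat.
Breakout Slot starts after Keynote Session ends, so nothing later overlaps Keynote Session either.
Plenary Track starts before Breakout Slot ends → Breakout Slot and Plenary Track overlap.
Fireside Q&A starts after Breakout Slot ends, so nothing later overlaps Breakout Slot either.
Fireside Q&A starts after Plenary Track ends, so nothing later overlaps Plenary Track either.
Sponsor Slot starts exactly when Fireside Q&A ends (back-to-back, no overlap), so nothing later overlaps Fireside Q&A either.
Workshop Address starts after Sponsor Slot ends, so nothing later overlaps Sponsor Slot either.
Sponsor Block starts before Workshop Address ends → Workshop Address and Sponsor Block overlap.
Panel Slot starts exactly when Workshop Address ends (back-to-back, no overlap), so nothing later overlaps Workshop Address either.
Panel Slot starts exactly when Sponsor Block ends (back-to-back, no overlap), so nothing later overlaps Sponsor Block either.
Poster Chat starts exactly when Panel Slot ends (back-to-back, no overlap).
Overlapping pairs: Breakout Slot & Plenary Track, Sponsor Block & Workshop Address — 2 in total.

2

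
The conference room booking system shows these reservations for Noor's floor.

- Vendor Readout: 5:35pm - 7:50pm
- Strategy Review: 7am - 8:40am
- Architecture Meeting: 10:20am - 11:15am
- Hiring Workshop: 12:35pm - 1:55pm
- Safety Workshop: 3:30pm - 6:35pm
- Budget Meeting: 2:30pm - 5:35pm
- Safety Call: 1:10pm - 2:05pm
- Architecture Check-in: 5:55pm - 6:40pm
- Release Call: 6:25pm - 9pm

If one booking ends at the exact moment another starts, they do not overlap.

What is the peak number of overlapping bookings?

Walk through starts and ends in time order (an end at T is processed before a start at T):
7am start Strategy Review → 1
8:40am end Strategy Review → 0
10:20am start Architecture Meeting → 1
11:15am end Architecture Meeting → 0
12:35pm start Hiring Workshop → 1
1:10pm start Safety Call → 2
1:55pm end Hiring Workshop → 1
2:05pm end Safety Call → 0
2:30pm start Budget Meeting → 1
3:30pm start Safety Workshop → 2
5:35pm end Budget Meeting → 1
5:35pm start Vendor Readout → 2
5:55pm start Architecture Check-in → 3
6:25pm start Release Call → 4
6:35pm end Safety Workshop → 3
6:40pm end Architecture Check-in → 2
7:50pm end Vendor Readout → 1
9pm end Release Call → 0
Peak is 4, at 6:25pm (Architecture Check-in, Release Call, Safety Workshop, Vendor Readout).

4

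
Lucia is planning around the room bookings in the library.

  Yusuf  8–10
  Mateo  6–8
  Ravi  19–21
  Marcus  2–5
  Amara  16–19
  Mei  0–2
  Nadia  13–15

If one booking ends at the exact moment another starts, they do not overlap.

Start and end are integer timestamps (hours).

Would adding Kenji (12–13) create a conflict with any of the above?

No — it doesn't clash with anything

Mei: ends 2 at or before Kenji starts 12 → clear.
Marcus: ends 5 at or before Kenji starts 12 → clear.
Mateo: ends 8 at or before Kenji starts 12 → clear.
Yusuf: ends 10 at or before Kenji starts 12 → clear.
Nadia: starts 13 at or after Kenji ends 13 → clear.
Amara: starts 16 at or after Kenji ends 13 → clear.
Ravi: starts 19 at or after Kenji ends 13 → clear.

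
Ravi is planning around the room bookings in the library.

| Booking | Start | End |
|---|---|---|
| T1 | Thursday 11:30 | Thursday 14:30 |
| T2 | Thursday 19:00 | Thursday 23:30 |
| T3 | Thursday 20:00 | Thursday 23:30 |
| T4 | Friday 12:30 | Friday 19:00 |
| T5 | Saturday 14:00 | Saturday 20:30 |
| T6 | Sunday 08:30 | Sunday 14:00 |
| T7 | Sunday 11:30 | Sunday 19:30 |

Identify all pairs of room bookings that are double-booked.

T2 & T3, T6 & T7

Sorted by start: T1, T2, T3, T4, T5, T6, T7.
T2 starts after T1 ends, so T1 has no further overlaps.
T3 starts before T2 ends → T2 and T3 overlap.
T4 starts after T2 ends, so T2 has no further overlaps.
T4 starts after T3 ends, so T3 has no further overlaps.
T5 starts after T4 ends, so T4 has no further overlaps.
T6 starts after T5 ends, so T5 has no further overlaps.
T7 starts before T6 ends → T6 and T7 overlap.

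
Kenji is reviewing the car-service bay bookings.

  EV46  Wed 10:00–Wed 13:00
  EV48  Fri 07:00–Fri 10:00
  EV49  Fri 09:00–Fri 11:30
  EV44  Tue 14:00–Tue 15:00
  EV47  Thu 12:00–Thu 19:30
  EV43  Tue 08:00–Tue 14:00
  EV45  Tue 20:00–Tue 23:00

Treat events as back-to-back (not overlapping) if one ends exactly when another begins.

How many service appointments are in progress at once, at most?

Sweep the timeline, counting +1 at each start and −1 at each end (ends before starts at a tie):
Tue 08:00 start EV43 → 1
Tue 14:00 end EV43 → 0
Tue 14:00 start EV44 → 1
Tue 15:00 end EV44 → 0
Tue 20:00 start EV45 → 1
Tue 23:00 end EV45 → 0
Wed 10:00 start EV46 → 1
Wed 13:00 end EV46 → 0
Thu 12:00 start EV47 → 1
Thu 19:30 end EV47 → 0
Fri 07:00 start EV48 → 1
Fri 09:00 start EV49 → 2
Fri 10:00 end EV48 → 1
Fri 11:30 end EV49 → 0
Peak is 2, at Fri 09:00 (EV48, EV49).

2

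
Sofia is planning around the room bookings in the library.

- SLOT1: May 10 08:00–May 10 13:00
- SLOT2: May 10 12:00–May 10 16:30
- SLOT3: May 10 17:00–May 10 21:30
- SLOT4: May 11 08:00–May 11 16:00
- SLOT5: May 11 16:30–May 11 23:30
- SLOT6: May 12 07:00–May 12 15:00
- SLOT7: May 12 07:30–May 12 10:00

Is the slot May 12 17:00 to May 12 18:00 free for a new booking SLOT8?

Yes — the slot is free

SLOT1: ends May 10 13:00 at or before SLOT8 starts May 12 17:00 → clear.
SLOT2: ends May 10 16:30 at or before SLOT8 starts May 12 17:00 → clear.
SLOT3: ends May 10 21:30 at or before SLOT8 starts May 12 17:00 → clear.
SLOT4: ends May 11 16:00 at or before SLOT8 starts May 12 17:00 → clear.
SLOT5: ends May 11 23:30 at or before SLOT8 starts May 12 17:00 → clear.
SLOT6: ends May 12 15:00 at or before SLOT8 starts May 12 17:00 → clear.
SLOT7: ends May 12 10:00 at or before SLOT8 starts May 12 17:00 → clear.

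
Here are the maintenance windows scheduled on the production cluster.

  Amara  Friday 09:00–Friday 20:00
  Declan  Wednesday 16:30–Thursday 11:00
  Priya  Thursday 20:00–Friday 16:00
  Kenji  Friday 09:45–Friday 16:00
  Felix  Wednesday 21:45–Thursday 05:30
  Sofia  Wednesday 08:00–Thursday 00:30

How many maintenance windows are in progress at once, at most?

Sort all start/end points and keep a running count:
Wednesday 08:00 start Sofia → 1
Wednesday 16:30 start Declan → 2
Wednesday 21:45 start Felix → 3
Thursday 00:30 end Sofia → 2
Thursday 05:30 end Felix → 1
Thursday 11:00 end Declan → 0
Thursday 20:00 start Priya → 1
Friday 09:00 start Amara → 2
Friday 09:45 start Kenji → 3
Friday 16:00 end Kenji → 2
Friday 16:00 end Priya → 1
Friday 20:00 end Amara → 0
Peak is 3, at Wednesday 21:45 (Declan, Felix, Sofia).

3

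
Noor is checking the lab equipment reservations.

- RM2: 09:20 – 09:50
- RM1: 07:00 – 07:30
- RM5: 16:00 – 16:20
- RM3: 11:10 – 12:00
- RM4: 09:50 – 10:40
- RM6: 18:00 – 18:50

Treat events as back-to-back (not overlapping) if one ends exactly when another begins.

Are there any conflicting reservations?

Check each pair: they overlap iff neither finishes before the other starts.
Sorted by start: RM1, RM2, RM4, RM3, RM5, RM6.
RM2 starts after RM1 ends, so nothing later overlaps RM1 either.
RM4 starts exactly when RM2 ends (back-to-back, no overlap), so nothing later overlaps RM2 either.
RM3 starts after RM4 ends, so nothing later overlaps RM4 either.
RM5 starts after RM3 ends, so nothing later overlaps RM3 either.
RM6 starts after RM5 ends.
Every pair is clear; the schedule has no overlaps.

No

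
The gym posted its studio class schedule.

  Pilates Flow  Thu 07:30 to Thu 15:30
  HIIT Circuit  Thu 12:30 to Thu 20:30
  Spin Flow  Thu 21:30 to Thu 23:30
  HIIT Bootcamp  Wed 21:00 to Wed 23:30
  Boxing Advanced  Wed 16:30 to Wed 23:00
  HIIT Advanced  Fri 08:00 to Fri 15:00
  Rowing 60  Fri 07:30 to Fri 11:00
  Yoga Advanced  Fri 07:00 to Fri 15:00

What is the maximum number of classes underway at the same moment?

3

Sweep the timeline, counting +1 at each start and −1 at each end (ends before starts at a tie):
Wed 16:30 start Boxing Advanced → 1
Wed 21:00 start HIIT Bootcamp → 2
Wed 23:00 end Boxing Advanced → 1
Wed 23:30 end HIIT Bootcamp → 0
Thu 07:30 start Pilates Flow → 1
Thu 12:30 start HIIT Circuit → 2
Thu 15:30 end Pilates Flow → 1
Thu 20:30 end HIIT Circuit → 0
Thu 21:30 start Spin Flow → 1
Thu 23:30 end Spin Flow → 0
Fri 07:00 start Yoga Advanced → 1
Fri 07:30 start Rowing 60 → 2
Fri 08:00 start HIIT Advanced → 3
Fri 11:00 end Rowing 60 → 2
Fri 15:00 end HIIT Advanced → 1
Fri 15:00 end Yoga Advanced → 0
Peak is 3, at Fri 08:00 (HIIT Advanced, Rowing 60, Yoga Advanced).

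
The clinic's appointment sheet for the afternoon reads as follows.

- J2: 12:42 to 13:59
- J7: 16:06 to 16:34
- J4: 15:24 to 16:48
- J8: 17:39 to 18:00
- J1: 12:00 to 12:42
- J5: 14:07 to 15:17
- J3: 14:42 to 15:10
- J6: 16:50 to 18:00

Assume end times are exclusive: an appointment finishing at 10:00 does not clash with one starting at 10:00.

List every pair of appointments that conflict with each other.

Sorted by start: J1, J2, J5, J3, J4, J7, J6, J8.
J2 starts exactly when J1 ends (back-to-back, no overlap) — done with J1.
J5 starts after J2 ends — done with J2.
J3 starts before J5 ends → J5 and J3 overlap.
J4 starts after J5 ends — done with J5.
J4 starts after J3 ends — done with J3.
J7 starts before J4 ends → J4 and J7 overlap.
J6 starts after J4 ends — done with J4.
J6 starts after J7 ends — done with J7.
J8 starts before J6 ends → J6 and J8 overlap.

J3 & J5, J4 & J7, J6 & J8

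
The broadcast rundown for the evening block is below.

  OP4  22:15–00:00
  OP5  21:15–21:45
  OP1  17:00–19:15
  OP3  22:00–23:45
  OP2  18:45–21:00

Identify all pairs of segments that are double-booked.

OP1 & OP2, OP3 & OP4

Sorted by start: OP1, OP2, OP5, OP3, OP4.
OP2 starts before OP1 ends → OP1 and OP2 overlap.
OP5 starts after OP1 ends, so OP1 has no further overlaps.
OP5 starts after OP2 ends, so OP2 has no further overlaps.
OP3 starts after OP5 ends, so OP5 has no further overlaps.
OP4 starts before OP3 ends → OP3 and OP4 overlap.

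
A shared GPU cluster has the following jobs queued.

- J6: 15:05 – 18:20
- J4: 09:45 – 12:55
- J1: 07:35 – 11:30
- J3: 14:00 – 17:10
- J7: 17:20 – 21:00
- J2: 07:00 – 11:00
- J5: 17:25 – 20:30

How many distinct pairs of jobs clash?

Check each pair: they overlap iff neither finishes before the other starts.
Sorted by start: J2, J1, J4, J3, J6, J7, J5.
J1 starts before J2 ends → J2 and J1 overlap.
J4 starts before J2 ends → J2 and J4 overlap.
J3 starts after J2 ends — done with J2.
J4 starts before J1 ends → J1 and J4 overlap.
J3 starts after J1 ends — done with J1.
J3 starts after J4 ends — done with J4.
J6 starts before J3 ends → J3 and J6 overlap.
J7 starts after J3 ends — done with J3.
J7 starts before J6 ends → J6 and J7 overlap.
J5 starts before J6 ends → J6 and J5 overlap.
J5 starts before J7 ends → J7 and J5 overlap.
Overlapping pairs: J1 & J2, J1 & J4, J2 & J4, J3 & J6, J5 & J6, J5 & J7, J6 & J7 — 7 in total.

7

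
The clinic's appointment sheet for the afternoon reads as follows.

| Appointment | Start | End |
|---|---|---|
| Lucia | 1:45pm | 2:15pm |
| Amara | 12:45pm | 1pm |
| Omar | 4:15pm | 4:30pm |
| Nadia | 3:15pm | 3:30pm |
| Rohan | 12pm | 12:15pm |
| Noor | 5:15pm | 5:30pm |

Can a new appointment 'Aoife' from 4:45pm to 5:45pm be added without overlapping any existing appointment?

No — it overlaps Noor

Rohan: ends 12:15pm at or before Aoife starts 4:45pm → clear.
Amara: ends 1pm at or before Aoife starts 4:45pm → clear.
Lucia: ends 2:15pm at or before Aoife starts 4:45pm → clear.
Nadia: ends 3:30pm at or before Aoife starts 4:45pm → clear.
Omar: ends 4:30pm at or before Aoife starts 4:45pm → clear.
Noor: starts 5:15pm before Aoife ends 5:45pm, and ends 5:30pm after Aoife starts 4:45pm → overlap.
Aoife overlaps Noor.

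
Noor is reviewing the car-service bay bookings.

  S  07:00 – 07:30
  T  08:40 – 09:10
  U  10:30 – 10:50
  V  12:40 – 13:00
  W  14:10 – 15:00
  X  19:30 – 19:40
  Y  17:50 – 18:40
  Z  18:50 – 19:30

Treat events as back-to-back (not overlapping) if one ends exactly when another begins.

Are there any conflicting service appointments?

No

Check each pair: they overlap iff neither finishes before the other starts.
Sorted by start: S, T, U, V, W, Y, Z, X.
T starts after S ends — done with S.
U starts after T ends — done with T.
V starts after U ends — done with U.
W starts after V ends — done with V.
Y starts after W ends — done with W.
Z starts after Y ends — done with Y.
X starts exactly when Z ends (back-to-back, no overlap).
Every pair is clear; the schedule has no overlaps.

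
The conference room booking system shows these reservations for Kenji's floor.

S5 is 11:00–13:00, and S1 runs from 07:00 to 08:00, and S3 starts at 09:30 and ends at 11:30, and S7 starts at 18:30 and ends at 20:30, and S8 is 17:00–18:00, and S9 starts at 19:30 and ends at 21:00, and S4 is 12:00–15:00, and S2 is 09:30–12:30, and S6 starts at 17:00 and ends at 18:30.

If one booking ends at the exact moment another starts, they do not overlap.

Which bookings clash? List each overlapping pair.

S2 & S3, S2 & S4, S2 & S5, S3 & S5, S4 & S5, S6 & S8, S7 & S9

Check each pair: they overlap iff neither finishes before the other starts.
Sorted by start: S1, S2, S3, S5, S4, S6, S8, S7, S9.
S2 starts after S1 ends, so nothing later overlaps S1 either.
S3 starts before S2 ends → S2 and S3 overlap.
S5 starts before S2 ends → S2 and S5 overlap.
S4 starts before S2 ends → S2 and S4 overlap.
S6 starts after S2 ends, so nothing later overlaps S2 either.
S5 starts before S3 ends → S3 and S5 overlap.
S4 starts after S3 ends, so nothing later overlaps S3 either.
S4 starts before S5 ends → S5 and S4 overlap.
S6 starts after S5 ends, so nothing later overlaps S5 either.
S6 starts after S4 ends, so nothing later overlaps S4 either.
S8 starts before S6 ends → S6 and S8 overlap.
S7 starts exactly when S6 ends (back-to-back, no overlap), so nothing later overlaps S6 either.
S7 starts after S8 ends, so nothing later overlaps S8 either.
S9 starts before S7 ends → S7 and S9 overlap.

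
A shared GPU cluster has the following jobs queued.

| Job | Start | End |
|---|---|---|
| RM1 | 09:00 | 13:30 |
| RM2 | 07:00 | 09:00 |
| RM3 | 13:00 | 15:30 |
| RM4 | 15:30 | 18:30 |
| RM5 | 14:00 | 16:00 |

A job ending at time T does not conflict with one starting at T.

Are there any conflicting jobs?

Yes

Two intervals overlap when each starts before the other ends.
Sorted by start: RM2, RM1, RM3, RM5, RM4.
RM1 starts exactly when RM2 ends (back-to-back, no overlap), so RM2 has no further overlaps.
RM3 starts before RM1 ends → RM1 and RM3 overlap.
That's a conflict, so the schedule is not conflict-free.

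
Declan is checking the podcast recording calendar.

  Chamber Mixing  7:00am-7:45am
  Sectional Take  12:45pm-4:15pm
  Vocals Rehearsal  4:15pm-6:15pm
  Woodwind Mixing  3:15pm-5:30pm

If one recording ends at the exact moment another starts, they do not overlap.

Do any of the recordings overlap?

Sorted by start: Chamber Mixing, Sectional Take, Woodwind Mixing, Vocals Rehearsal.
Sectional Take starts after Chamber Mixing ends, so Chamber Mixing has no further overlaps.
Woodwind Mixing starts before Sectional Take ends → Sectional Take and Woodwind Mixing overlap.
That's a conflict, so the schedule is not conflict-free.

Yes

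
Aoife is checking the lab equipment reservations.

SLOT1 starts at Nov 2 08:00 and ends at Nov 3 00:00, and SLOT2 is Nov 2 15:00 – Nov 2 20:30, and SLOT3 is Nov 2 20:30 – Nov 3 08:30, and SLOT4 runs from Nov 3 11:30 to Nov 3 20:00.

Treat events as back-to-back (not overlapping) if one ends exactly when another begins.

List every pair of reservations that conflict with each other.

Sorted by start: SLOT1, SLOT2, SLOT3, SLOT4.
SLOT2 starts before SLOT1 ends → SLOT1 and SLOT2 overlap.
SLOT3 starts before SLOT1 ends → SLOT1 and SLOT3 overlap.
SLOT4 starts after SLOT1 ends.
SLOT3 starts exactly when SLOT2 ends (back-to-back, no overlap) — done with SLOT2.
SLOT4 starts after SLOT3 ends.

SLOT1 & SLOT2, SLOT1 & SLOT3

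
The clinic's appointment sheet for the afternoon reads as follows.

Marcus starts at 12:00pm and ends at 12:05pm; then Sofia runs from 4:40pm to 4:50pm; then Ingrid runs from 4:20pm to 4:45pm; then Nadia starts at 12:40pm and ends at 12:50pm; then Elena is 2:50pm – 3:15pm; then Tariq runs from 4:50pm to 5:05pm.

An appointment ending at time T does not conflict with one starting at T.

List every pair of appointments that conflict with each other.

Ingrid & Sofia

Sorted by start: Marcus, Nadia, Elena, Ingrid, Sofia, Tariq.
Nadia starts after Marcus ends; Marcus is clear from here.
Elena starts after Nadia ends; Nadia is clear from here.
Ingrid starts after Elena ends; Elena is clear from here.
Sofia starts before Ingrid ends → Ingrid and Sofia overlap.
Tariq starts after Ingrid ends.
Tariq starts exactly when Sofia ends (back-to-back, no overlap).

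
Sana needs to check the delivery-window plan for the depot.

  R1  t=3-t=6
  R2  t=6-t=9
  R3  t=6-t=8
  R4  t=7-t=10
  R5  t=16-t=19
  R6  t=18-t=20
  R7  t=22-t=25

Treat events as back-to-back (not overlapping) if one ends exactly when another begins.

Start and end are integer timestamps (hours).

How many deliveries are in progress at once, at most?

3

Walk through starts and ends in time order (an end at T is processed before a start at T):
t=3 start R1 → 1
t=6 end R1 → 0
t=6 start R2 → 1
t=6 start R3 → 2
t=7 start R4 → 3
t=8 end R3 → 2
t=9 end R2 → 1
t=10 end R4 → 0
t=16 start R5 → 1
t=18 start R6 → 2
t=19 end R5 → 1
t=20 end R6 → 0
t=22 start R7 → 1
t=25 end R7 → 0
Peak is 3, at t=7 (R2, R3, R4).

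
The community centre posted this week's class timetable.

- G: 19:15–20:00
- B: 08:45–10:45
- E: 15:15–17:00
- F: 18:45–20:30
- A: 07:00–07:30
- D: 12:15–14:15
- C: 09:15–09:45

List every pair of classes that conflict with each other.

Sorted by start: A, B, C, D, E, F, G.
B starts after A ends — done with A.
C starts before B ends → B and C overlap.
D starts after B ends — done with B.
D starts after C ends — done with C.
E starts after D ends — done with D.
F starts after E ends — done with E.
G starts before F ends → F and G overlap.

B & C, F & G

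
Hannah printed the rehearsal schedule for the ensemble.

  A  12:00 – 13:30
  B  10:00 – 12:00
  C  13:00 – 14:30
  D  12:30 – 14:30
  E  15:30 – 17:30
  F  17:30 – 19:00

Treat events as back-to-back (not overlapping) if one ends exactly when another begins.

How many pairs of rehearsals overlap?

3

Sorted by start: B, A, D, C, E, F.
A starts exactly when B ends (back-to-back, no overlap) — done with B.
D starts before A ends → A and D overlap.
C starts before A ends → A and C overlap.
E starts after A ends — done with A.
C starts before D ends → D and C overlap.
E starts after D ends — done with D.
E starts after C ends — done with C.
F starts exactly when E ends (back-to-back, no overlap).
Overlapping pairs: A & C, A & D, C & D — 3 in total.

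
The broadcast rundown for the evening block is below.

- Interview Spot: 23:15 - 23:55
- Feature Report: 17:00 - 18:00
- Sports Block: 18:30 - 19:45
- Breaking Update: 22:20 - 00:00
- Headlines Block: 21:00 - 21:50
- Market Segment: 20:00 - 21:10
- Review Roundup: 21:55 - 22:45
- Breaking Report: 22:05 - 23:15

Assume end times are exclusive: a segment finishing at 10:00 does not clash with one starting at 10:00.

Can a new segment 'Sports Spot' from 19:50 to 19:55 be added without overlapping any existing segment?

Yes — the slot is free

Feature Report: ends 18:00 at or before Sports Spot starts 19:50 → clear.
Sports Block: ends 19:45 at or before Sports Spot starts 19:50 → clear.
Market Segment: starts 20:00 at or after Sports Spot ends 19:55 → clear.
Headlines Block: starts 21:00 at or after Sports Spot ends 19:55 → clear.
Review Roundup: starts 21:55 at or after Sports Spot ends 19:55 → clear.
Breaking Report: starts 22:05 at or after Sports Spot ends 19:55 → clear.
Breaking Update: starts 22:20 at or after Sports Spot ends 19:55 → clear.
Interview Spot: starts 23:15 at or after Sports Spot ends 19:55 → clear.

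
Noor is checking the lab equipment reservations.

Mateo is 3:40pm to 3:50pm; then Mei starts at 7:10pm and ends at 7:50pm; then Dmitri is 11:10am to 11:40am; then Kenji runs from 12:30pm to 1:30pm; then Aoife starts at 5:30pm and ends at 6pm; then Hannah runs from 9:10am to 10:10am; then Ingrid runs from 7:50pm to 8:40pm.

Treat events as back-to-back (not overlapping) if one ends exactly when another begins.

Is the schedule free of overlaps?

Sorted by start: Hannah, Dmitri, Kenji, Mateo, Aoife, Mei, Ingrid.
Dmitri starts after Hannah ends — done with Hannah.
Kenji starts after Dmitri ends — done with Dmitri.
Mateo starts after Kenji ends — done with Kenji.
Aoife starts after Mateo ends — done with Mateo.
Mei starts after Aoife ends — done with Aoife.
Ingrid starts exactly when Mei ends (back-to-back, no overlap).
Every pair is clear; the schedule has no overlaps.

Yes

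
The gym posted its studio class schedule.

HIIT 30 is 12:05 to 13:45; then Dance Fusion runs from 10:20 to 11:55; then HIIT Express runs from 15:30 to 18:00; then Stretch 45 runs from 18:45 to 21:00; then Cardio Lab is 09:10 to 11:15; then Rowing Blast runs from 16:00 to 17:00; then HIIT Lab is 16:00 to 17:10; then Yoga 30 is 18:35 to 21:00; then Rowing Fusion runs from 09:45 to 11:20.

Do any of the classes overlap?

Sorted by start: Cardio Lab, Rowing Fusion, Dance Fusion, HIIT 30, HIIT Express, HIIT Lab, Rowing Blast, Yoga 30, Stretch 45.
Rowing Fusion starts before Cardio Lab ends → Cardio Lab and Rowing Fusion overlap.
That's a conflict, so the schedule is not conflict-free.

Yes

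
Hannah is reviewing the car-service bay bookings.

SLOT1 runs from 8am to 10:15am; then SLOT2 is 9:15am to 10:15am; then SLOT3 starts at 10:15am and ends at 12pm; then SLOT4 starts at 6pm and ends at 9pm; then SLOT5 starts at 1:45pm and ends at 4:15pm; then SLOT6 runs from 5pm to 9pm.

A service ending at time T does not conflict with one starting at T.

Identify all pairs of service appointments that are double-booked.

SLOT1 & SLOT2, SLOT4 & SLOT6

Sorted by start: SLOT1, SLOT2, SLOT3, SLOT5, SLOT6, SLOT4.
SLOT2 starts before SLOT1 ends → SLOT1 and SLOT2 overlap.
SLOT3 starts exactly when SLOT1 ends (back-to-back, no overlap) — done with SLOT1.
SLOT3 starts exactly when SLOT2 ends (back-to-back, no overlap) — done with SLOT2.
SLOT5 starts after SLOT3 ends — done with SLOT3.
SLOT6 starts after SLOT5 ends — done with SLOT5.
SLOT4 starts before SLOT6 ends → SLOT6 and SLOT4 overlap.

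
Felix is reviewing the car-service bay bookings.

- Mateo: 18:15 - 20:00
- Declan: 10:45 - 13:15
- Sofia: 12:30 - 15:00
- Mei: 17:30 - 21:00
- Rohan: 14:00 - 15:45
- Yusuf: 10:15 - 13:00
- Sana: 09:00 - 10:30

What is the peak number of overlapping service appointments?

Walk through starts and ends in time order (an end at T is processed before a start at T):
09:00 start Sana → 1
10:15 start Yusuf → 2
10:30 end Sana → 1
10:45 start Declan → 2
12:30 start Sofia → 3
13:00 end Yusuf → 2
13:15 end Declan → 1
14:00 start Rohan → 2
15:00 end Sofia → 1
15:45 end Rohan → 0
17:30 start Mei → 1
18:15 start Mateo → 2
20:00 end Mateo → 1
21:00 end Mei → 0
Peak is 3, at 12:30 (Declan, Sofia, Yusuf).

3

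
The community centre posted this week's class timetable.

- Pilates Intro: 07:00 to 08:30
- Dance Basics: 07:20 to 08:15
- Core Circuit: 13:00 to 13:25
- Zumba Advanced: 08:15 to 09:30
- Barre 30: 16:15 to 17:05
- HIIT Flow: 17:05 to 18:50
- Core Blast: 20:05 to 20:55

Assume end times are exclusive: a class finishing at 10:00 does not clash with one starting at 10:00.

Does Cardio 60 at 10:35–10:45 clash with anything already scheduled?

Pilates Intro: ends 08:30 at or before Cardio 60 starts 10:35 → clear.
Dance Basics: ends 08:15 at or before Cardio 60 starts 10:35 → clear.
Zumba Advanced: ends 09:30 at or before Cardio 60 starts 10:35 → clear.
Core Circuit: starts 13:00 at or after Cardio 60 ends 10:45 → clear.
Barre 30: starts 16:15 at or after Cardio 60 ends 10:45 → clear.
HIIT Flow: starts 17:05 at or after Cardio 60 ends 10:45 → clear.
Core Blast: starts 20:05 at or after Cardio 60 ends 10:45 → clear.

No — it doesn't clash with anything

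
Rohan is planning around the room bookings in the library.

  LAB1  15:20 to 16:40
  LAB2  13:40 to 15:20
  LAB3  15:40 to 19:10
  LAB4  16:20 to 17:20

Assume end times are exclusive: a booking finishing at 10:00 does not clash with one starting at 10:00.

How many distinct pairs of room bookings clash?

3

Sorted by start: LAB2, LAB1, LAB3, LAB4.
LAB1 starts exactly when LAB2 ends (back-to-back, no overlap), so LAB2 has no further overlaps.
LAB3 starts before LAB1 ends → LAB1 and LAB3 overlap.
LAB4 starts before LAB1 ends → LAB1 and LAB4 overlap.
LAB4 starts before LAB3 ends → LAB3 and LAB4 overlap.
Overlapping pairs: LAB1 & LAB3, LAB1 & LAB4, LAB3 & LAB4 — 3 in total.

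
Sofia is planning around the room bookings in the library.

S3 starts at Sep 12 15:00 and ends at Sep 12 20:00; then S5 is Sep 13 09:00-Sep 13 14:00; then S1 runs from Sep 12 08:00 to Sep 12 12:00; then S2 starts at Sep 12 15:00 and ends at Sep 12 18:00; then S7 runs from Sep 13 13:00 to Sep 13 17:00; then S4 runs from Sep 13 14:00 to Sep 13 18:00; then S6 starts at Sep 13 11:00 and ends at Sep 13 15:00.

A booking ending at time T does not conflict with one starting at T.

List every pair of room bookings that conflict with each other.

Check each pair: they overlap iff neither finishes before the other starts.
Sorted by start: S1, S2, S3, S5, S6, S7, S4.
S2 starts after S1 ends; S1 is clear from here.
S3 starts before S2 ends → S2 and S3 overlap.
S5 starts after S2 ends; S2 is clear from here.
S5 starts after S3 ends; S3 is clear from here.
S6 starts before S5 ends → S5 and S6 overlap.
S7 starts before S5 ends → S5 and S7 overlap.
S4 starts exactly when S5 ends (back-to-back, no overlap).
S7 starts before S6 ends → S6 and S7 overlap.
S4 starts before S6 ends → S6 and S4 overlap.
S4 starts before S7 ends → S7 and S4 overlap.

S2 & S3, S4 & S6, S4 & S7, S5 & S6, S5 & S7, S6 & S7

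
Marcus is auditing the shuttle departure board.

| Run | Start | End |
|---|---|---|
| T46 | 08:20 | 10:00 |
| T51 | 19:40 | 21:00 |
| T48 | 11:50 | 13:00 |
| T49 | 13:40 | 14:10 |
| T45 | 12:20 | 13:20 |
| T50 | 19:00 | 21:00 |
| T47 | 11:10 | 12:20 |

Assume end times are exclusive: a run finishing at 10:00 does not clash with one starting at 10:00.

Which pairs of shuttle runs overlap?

T45 & T48, T47 & T48, T50 & T51

Sorted by start: T46, T47, T48, T45, T49, T50, T51.
T47 starts after T46 ends, so T46 has no further overlaps.
T48 starts before T47 ends → T47 and T48 overlap.
T45 starts exactly when T47 ends (back-to-back, no overlap), so T47 has no further overlaps.
T45 starts before T48 ends → T48 and T45 overlap.
T49 starts after T48 ends, so T48 has no further overlaps.
T49 starts after T45 ends, so T45 has no further overlaps.
T50 starts after T49 ends, so T49 has no further overlaps.
T51 starts before T50 ends → T50 and T51 overlap.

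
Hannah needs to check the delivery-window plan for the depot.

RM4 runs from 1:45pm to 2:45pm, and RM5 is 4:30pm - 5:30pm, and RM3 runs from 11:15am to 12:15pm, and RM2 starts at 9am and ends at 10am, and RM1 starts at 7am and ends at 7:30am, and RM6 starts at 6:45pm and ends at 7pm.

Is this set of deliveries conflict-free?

Sorted by start: RM1, RM2, RM3, RM4, RM5, RM6.
RM2 starts after RM1 ends — done with RM1.
RM3 starts after RM2 ends — done with RM2.
RM4 starts after RM3 ends — done with RM3.
RM5 starts after RM4 ends — done with RM4.
RM6 starts after RM5 ends.
Every pair is clear; the schedule has no overlaps.

Yes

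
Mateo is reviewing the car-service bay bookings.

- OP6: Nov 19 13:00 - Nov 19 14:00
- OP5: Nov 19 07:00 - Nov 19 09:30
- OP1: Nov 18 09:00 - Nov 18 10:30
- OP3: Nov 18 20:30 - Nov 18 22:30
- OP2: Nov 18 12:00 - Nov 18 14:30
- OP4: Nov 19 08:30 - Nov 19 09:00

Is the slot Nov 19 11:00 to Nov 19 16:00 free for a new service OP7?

OP1: ends Nov 18 10:30 at or before OP7 starts Nov 19 11:00 → clear.
OP2: ends Nov 18 14:30 at or before OP7 starts Nov 19 11:00 → clear.
OP3: ends Nov 18 22:30 at or before OP7 starts Nov 19 11:00 → clear.
OP5: ends Nov 19 09:30 at or before OP7 starts Nov 19 11:00 → clear.
OP4: ends Nov 19 09:00 at or before OP7 starts Nov 19 11:00 → clear.
OP6: starts Nov 19 13:00 before OP7 ends Nov 19 16:00, and ends Nov 19 14:00 after OP7 starts Nov 19 11:00 → overlap.
OP7 overlaps OP6.

No — it overlaps OP6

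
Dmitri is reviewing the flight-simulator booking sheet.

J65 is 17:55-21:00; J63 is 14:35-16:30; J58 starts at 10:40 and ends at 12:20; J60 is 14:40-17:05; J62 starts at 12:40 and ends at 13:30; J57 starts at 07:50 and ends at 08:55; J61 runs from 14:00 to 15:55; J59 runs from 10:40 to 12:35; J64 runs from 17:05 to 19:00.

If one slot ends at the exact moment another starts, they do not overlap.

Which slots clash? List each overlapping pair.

J58 & J59, J60 & J61, J60 & J63, J61 & J63, J64 & J65

Sorted by start: J57, J58, J59, J62, J61, J63, J60, J64, J65.
J58 starts after J57 ends, so nothing later overlaps J57 either.
J59 starts before J58 ends → J58 and J59 overlap.
J62 starts after J58 ends, so nothing later overlaps J58 either.
J62 starts after J59 ends, so nothing later overlaps J59 either.
J61 starts after J62 ends, so nothing later overlaps J62 either.
J63 starts before J61 ends → J61 and J63 overlap.
J60 starts before J61 ends → J61 and J60 overlap.
J64 starts after J61 ends, so nothing later overlaps J61 either.
J60 starts before J63 ends → J63 and J60 overlap.
J64 starts after J63 ends, so nothing later overlaps J63 either.
J64 starts exactly when J60 ends (back-to-back, no overlap), so nothing later overlaps J60 either.
J65 starts before J64 ends → J64 and J65 overlap.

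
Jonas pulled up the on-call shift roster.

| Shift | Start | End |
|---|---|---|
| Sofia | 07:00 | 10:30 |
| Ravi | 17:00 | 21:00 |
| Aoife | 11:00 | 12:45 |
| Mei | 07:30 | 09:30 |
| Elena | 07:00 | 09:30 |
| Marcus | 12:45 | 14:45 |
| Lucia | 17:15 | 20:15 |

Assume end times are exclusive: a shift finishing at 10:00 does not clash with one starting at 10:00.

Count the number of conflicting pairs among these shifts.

Sorted by start: Elena, Sofia, Mei, Aoife, Marcus, Ravi, Lucia.
Sofia starts before Elena ends → Elena and Sofia overlap.
Mei starts before Elena ends → Elena and Mei overlap.
Aoife starts after Elena ends — done with Elena.
Mei starts before Sofia ends → Sofia and Mei overlap.
Aoife starts after Sofia ends — done with Sofia.
Aoife starts after Mei ends — done with Mei.
Marcus starts exactly when Aoife ends (back-to-back, no overlap) — done with Aoife.
Ravi starts after Marcus ends — done with Marcus.
Lucia starts before Ravi ends → Ravi and Lucia overlap.
Overlapping pairs: Elena & Mei, Elena & Sofia, Lucia & Ravi, Mei & Sofia — 4 in total.

4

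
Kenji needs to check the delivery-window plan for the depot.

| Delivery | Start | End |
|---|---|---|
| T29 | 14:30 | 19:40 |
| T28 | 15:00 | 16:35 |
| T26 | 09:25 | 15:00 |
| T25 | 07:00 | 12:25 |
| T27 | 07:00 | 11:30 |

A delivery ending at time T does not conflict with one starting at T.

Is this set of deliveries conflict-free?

Two intervals overlap when each starts before the other ends.
Sorted by start: T25, T27, T26, T29, T28.
T27 starts before T25 ends → T25 and T27 overlap.
That's a conflict, so the schedule is not conflict-free.

No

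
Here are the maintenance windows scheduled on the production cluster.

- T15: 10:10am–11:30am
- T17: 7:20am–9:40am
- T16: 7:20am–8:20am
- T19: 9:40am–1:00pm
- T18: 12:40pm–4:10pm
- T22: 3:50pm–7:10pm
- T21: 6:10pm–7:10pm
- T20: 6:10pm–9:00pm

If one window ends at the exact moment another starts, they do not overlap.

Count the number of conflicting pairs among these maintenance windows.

Sorted by start: T16, T17, T19, T15, T18, T22, T20, T21.
T17 starts before T16 ends → T16 and T17 overlap.
T19 starts after T16 ends, so nothing later overlaps T16 either.
T19 starts exactly when T17 ends (back-to-back, no overlap), so nothing later overlaps T17 either.
T15 starts before T19 ends → T19 and T15 overlap.
T18 starts before T19 ends → T19 and T18 overlap.
T22 starts after T19 ends, so nothing later overlaps T19 either.
T18 starts after T15 ends, so nothing later overlaps T15 either.
T22 starts before T18 ends → T18 and T22 overlap.
T20 starts after T18 ends, so nothing later overlaps T18 either.
T20 starts before T22 ends → T22 and T20 overlap.
T21 starts before T22 ends → T22 and T21 overlap.
T21 starts before T20 ends → T20 and T21 overlap.
Overlapping pairs: T15 & T19, T16 & T17, T18 & T19, T18 & T22, T20 & T21, T20 & T22, T21 & T22 — 7 in total.

7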